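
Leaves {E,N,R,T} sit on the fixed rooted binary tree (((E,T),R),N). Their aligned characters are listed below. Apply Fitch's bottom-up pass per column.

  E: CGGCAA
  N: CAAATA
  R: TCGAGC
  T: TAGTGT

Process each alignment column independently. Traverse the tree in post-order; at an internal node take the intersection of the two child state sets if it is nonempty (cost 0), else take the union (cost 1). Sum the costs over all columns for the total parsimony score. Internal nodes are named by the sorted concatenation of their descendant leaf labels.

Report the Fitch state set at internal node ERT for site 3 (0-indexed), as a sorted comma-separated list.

ET@0: {C} ∪ {T} = {C,T} (union, +1)
ERT@0: {C,T} ∩ {T} = {T} (intersection, +0)
ENRT@0: {T} ∪ {C} = {C,T} (union, +1)
ET@1: {G} ∪ {A} = {A,G} (union, +1)
ERT@1: {A,G} ∪ {C} = {A,C,G} (union, +1)
ENRT@1: {A,C,G} ∩ {A} = {A} (intersection, +0)
ET@2: {G} ∩ {G} = {G} (intersection, +0)
ERT@2: {G} ∩ {G} = {G} (intersection, +0)
ENRT@2: {G} ∪ {A} = {A,G} (union, +1)
ET@3: {C} ∪ {T} = {C,T} (union, +1)
ERT@3: {C,T} ∪ {A} = {A,C,T} (union, +1)
ENRT@3: {A,C,T} ∩ {A} = {A} (intersection, +0)
ET@4: {A} ∪ {G} = {A,G} (union, +1)
ERT@4: {A,G} ∩ {G} = {G} (intersection, +0)
ENRT@4: {G} ∪ {T} = {G,T} (union, +1)
ET@5: {A} ∪ {T} = {A,T} (union, +1)
ERT@5: {A,T} ∪ {C} = {A,C,T} (union, +1)
ENRT@5: {A,C,T} ∩ {A} = {A} (intersection, +0)
per-site changes: [2, 2, 1, 2, 2, 2]; total = 11

A,C,T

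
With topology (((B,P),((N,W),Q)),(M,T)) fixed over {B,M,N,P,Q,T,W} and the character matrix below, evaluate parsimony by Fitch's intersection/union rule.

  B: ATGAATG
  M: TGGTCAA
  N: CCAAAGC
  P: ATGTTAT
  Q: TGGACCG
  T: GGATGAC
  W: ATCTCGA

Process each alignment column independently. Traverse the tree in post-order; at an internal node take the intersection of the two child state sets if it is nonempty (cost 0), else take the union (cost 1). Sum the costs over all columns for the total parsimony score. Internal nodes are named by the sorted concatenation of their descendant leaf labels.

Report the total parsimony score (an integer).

site 0, node BP: B={A} ∩ P={A} → {A} (+0)
site 0, node NW: N={C} ∪ W={A} → {A,C} (+1)
site 0, node NQW: NW={A,C} ∪ Q={T} → {A,C,T} (+1)
site 0, node BNPQW: BP={A} ∩ NQW={A,C,T} → {A} (+0)
site 0, node MT: M={T} ∪ T={G} → {G,T} (+1)
site 0, node BMNPQTW: BNPQW={A} ∪ MT={G,T} → {A,G,T} (+1)
site 1, node BP: B={T} ∩ P={T} → {T} (+0)
site 1, node NW: N={C} ∪ W={T} → {C,T} (+1)
site 1, node NQW: NW={C,T} ∪ Q={G} → {C,G,T} (+1)
site 1, node BNPQW: BP={T} ∩ NQW={C,G,T} → {T} (+0)
site 1, node MT: M={G} ∩ T={G} → {G} (+0)
site 1, node BMNPQTW: BNPQW={T} ∪ MT={G} → {G,T} (+1)
site 2, node BP: B={G} ∩ P={G} → {G} (+0)
site 2, node NW: N={A} ∪ W={C} → {A,C} (+1)
site 2, node NQW: NW={A,C} ∪ Q={G} → {A,C,G} (+1)
site 2, node BNPQW: BP={G} ∩ NQW={A,C,G} → {G} (+0)
site 2, node MT: M={G} ∪ T={A} → {A,G} (+1)
site 2, node BMNPQTW: BNPQW={G} ∩ MT={A,G} → {G} (+0)
site 3, node BP: B={A} ∪ P={T} → {A,T} (+1)
site 3, node NW: N={A} ∪ W={T} → {A,T} (+1)
site 3, node NQW: NW={A,T} ∩ Q={A} → {A} (+0)
site 3, node BNPQW: BP={A,T} ∩ NQW={A} → {A} (+0)
site 3, node MT: M={T} ∩ T={T} → {T} (+0)
site 3, node BMNPQTW: BNPQW={A} ∪ MT={T} → {A,T} (+1)
site 4, node BP: B={A} ∪ P={T} → {A,T} (+1)
site 4, node NW: N={A} ∪ W={C} → {A,C} (+1)
site 4, node NQW: NW={A,C} ∩ Q={C} → {C} (+0)
site 4, node BNPQW: BP={A,T} ∪ NQW={C} → {A,C,T} (+1)
site 4, node MT: M={C} ∪ T={G} → {C,G} (+1)
site 4, node BMNPQTW: BNPQW={A,C,T} ∩ MT={C,G} → {C} (+0)
site 5, node BP: B={T} ∪ P={A} → {A,T} (+1)
site 5, node NW: N={G} ∩ W={G} → {G} (+0)
site 5, node NQW: NW={G} ∪ Q={C} → {C,G} (+1)
site 5, node BNPQW: BP={A,T} ∪ NQW={C,G} → {A,C,G,T} (+1)
site 5, node MT: M={A} ∩ T={A} → {A} (+0)
site 5, node BMNPQTW: BNPQW={A,C,G,T} ∩ MT={A} → {A} (+0)
site 6, node BP: B={G} ∪ P={T} → {G,T} (+1)
site 6, node NW: N={C} ∪ W={A} → {A,C} (+1)
site 6, node NQW: NW={A,C} ∪ Q={G} → {A,C,G} (+1)
site 6, node BNPQW: BP={G,T} ∩ NQW={A,C,G} → {G} (+0)
site 6, node MT: M={A} ∪ T={C} → {A,C} (+1)
site 6, node BMNPQTW: BNPQW={G} ∪ MT={A,C} → {A,C,G} (+1)
per-site changes: [4, 3, 3, 3, 4, 3, 5]; total = 25

25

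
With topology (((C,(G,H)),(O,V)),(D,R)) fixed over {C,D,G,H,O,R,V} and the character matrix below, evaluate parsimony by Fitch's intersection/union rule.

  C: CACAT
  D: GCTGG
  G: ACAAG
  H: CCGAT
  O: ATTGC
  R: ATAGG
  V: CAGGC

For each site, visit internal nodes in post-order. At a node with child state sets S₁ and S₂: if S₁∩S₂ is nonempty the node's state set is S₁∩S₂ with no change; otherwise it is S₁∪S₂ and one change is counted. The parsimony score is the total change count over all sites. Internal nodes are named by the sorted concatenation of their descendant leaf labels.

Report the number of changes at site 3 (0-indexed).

1

GH@0: {A} ∪ {C} = {A,C} (union, +1)
CGH@0: {C} ∩ {A,C} = {C} (intersection, +0)
OV@0: {A} ∪ {C} = {A,C} (union, +1)
CGHOV@0: {C} ∩ {A,C} = {C} (intersection, +0)
DR@0: {G} ∪ {A} = {A,G} (union, +1)
CDGHORV@0: {C} ∪ {A,G} = {A,C,G} (union, +1)
GH@1: {C} ∩ {C} = {C} (intersection, +0)
CGH@1: {A} ∪ {C} = {A,C} (union, +1)
OV@1: {T} ∪ {A} = {A,T} (union, +1)
CGHOV@1: {A,C} ∩ {A,T} = {A} (intersection, +0)
DR@1: {C} ∪ {T} = {C,T} (union, +1)
CDGHORV@1: {A} ∪ {C,T} = {A,C,T} (union, +1)
GH@2: {A} ∪ {G} = {A,G} (union, +1)
CGH@2: {C} ∪ {A,G} = {A,C,G} (union, +1)
OV@2: {T} ∪ {G} = {G,T} (union, +1)
CGHOV@2: {A,C,G} ∩ {G,T} = {G} (intersection, +0)
DR@2: {T} ∪ {A} = {A,T} (union, +1)
CDGHORV@2: {G} ∪ {A,T} = {A,G,T} (union, +1)
GH@3: {A} ∩ {A} = {A} (intersection, +0)
CGH@3: {A} ∩ {A} = {A} (intersection, +0)
OV@3: {G} ∩ {G} = {G} (intersection, +0)
CGHOV@3: {A} ∪ {G} = {A,G} (union, +1)
DR@3: {G} ∩ {G} = {G} (intersection, +0)
CDGHORV@3: {A,G} ∩ {G} = {G} (intersection, +0)
GH@4: {G} ∪ {T} = {G,T} (union, +1)
CGH@4: {T} ∩ {G,T} = {T} (intersection, +0)
OV@4: {C} ∩ {C} = {C} (intersection, +0)
CGHOV@4: {T} ∪ {C} = {C,T} (union, +1)
DR@4: {G} ∩ {G} = {G} (intersection, +0)
CDGHORV@4: {C,T} ∪ {G} = {C,G,T} (union, +1)
per-site changes: [4, 4, 5, 1, 3]; total = 17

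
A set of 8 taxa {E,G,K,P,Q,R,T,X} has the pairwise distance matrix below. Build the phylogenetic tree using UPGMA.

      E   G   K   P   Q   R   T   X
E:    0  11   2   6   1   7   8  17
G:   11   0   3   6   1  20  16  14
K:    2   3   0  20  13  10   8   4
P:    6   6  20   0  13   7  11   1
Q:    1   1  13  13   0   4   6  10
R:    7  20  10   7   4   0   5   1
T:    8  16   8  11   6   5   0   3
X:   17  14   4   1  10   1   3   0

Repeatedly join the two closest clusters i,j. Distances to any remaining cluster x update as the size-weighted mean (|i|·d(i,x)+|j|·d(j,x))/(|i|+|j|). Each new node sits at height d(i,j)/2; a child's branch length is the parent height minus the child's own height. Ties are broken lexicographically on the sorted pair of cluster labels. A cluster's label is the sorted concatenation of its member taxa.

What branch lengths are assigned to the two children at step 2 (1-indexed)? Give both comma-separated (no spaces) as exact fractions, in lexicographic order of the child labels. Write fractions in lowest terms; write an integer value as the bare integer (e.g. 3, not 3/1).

1. join E+Q (d=1) ⇒ EQ; edges |E|=1/2, |Q|=1/2
  updated: d(EQ,G)=6, d(EQ,K)=15/2, d(EQ,P)=19/2, d(EQ,R)=11/2, d(EQ,T)=7, d(EQ,X)=27/2
2. join P+X (d=1) ⇒ PX; edges |P|=1/2, |X|=1/2
  updated: d(EQ,PX)=23/2, d(G,PX)=10, d(K,PX)=12, d(PX,R)=4, d(PX,T)=7
3. join G+K (d=3) ⇒ GK; edges |G|=3/2, |K|=3/2
  updated: d(EQ,GK)=27/4, d(GK,PX)=11, d(GK,R)=15, d(GK,T)=12
4. join PX+R (d=4) ⇒ PRX; edges |PX|=3/2, |R|=2
  updated: d(EQ,PRX)=19/2, d(GK,PRX)=37/3, d(PRX,T)=19/3
5. join PRX+T (d=19/3) ⇒ PRTX; edges |PRX|=7/6, |T|=19/6
  updated: d(EQ,PRTX)=71/8, d(GK,PRTX)=49/4
6. join EQ+GK (d=27/4) ⇒ EGKQ; edges |EQ|=23/8, |GK|=15/8
  updated: d(EGKQ,PRTX)=169/16
7. join EGKQ+PRTX (d=169/16) ⇒ EGKPQRTX; edges |EGKQ|=61/32, |PRTX|=203/96
final tree: (((E:1/2,Q:1/2):23/8,(G:3/2,K:3/2):15/8):61/32,(((P:1/2,X:1/2):3/2,R:2):7/6,T:19/6):203/96)
total length: 1037/48

1/2,1/2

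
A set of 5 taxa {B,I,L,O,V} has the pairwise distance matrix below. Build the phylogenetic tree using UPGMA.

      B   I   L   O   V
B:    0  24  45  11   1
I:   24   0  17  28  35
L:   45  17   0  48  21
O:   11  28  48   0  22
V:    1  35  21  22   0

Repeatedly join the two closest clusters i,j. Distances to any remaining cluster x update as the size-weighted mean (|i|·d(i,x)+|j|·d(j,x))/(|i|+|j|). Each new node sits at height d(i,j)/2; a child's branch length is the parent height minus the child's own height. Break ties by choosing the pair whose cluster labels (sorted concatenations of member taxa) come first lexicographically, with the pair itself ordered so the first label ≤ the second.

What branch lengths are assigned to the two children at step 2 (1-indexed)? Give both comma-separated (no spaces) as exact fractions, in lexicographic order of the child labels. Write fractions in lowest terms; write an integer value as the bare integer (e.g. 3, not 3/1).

1. join B+V (d=1) ⇒ BV; edges |B|=1/2, |V|=1/2
  updated: d(BV,I)=59/2, d(BV,L)=33, d(BV,O)=33/2
2. join BV+O (d=33/2) ⇒ BOV; edges |BV|=31/4, |O|=33/4
  updated: d(BOV,I)=29, d(BOV,L)=38
3. join I+L (d=17) ⇒ IL; edges |I|=17/2, |L|=17/2
  updated: d(BOV,IL)=67/2
4. join BOV+IL (d=67/2) ⇒ BILOV; edges |BOV|=17/2, |IL|=33/4
final tree: (((B:1/2,V:1/2):31/4,O:33/4):17/2,(I:17/2,L:17/2):33/4)
total length: 203/4

31/4,33/4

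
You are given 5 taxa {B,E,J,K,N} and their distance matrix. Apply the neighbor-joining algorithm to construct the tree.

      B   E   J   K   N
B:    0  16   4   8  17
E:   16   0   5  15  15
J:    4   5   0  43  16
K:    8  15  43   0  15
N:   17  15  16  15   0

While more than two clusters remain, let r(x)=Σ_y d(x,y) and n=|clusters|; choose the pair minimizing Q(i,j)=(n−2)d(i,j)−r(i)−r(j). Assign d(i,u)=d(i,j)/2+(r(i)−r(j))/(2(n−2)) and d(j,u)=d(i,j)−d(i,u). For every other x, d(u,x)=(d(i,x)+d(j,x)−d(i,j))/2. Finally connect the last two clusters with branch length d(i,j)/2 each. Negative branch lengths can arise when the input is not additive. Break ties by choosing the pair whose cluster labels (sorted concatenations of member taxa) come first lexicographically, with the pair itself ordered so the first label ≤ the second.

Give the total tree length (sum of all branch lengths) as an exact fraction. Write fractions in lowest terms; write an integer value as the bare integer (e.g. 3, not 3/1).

32

1. join E+J (d=5, Q=-104) ⇒ EJ; edges |E|=-1/3, |J|=16/3
  updated: d(B,EJ)=15/2, d(EJ,K)=53/2, d(EJ,N)=13
2. join B+K (d=8, Q=-66) ⇒ BK; edges |B|=-1/4, |K|=33/4
  updated: d(BK,EJ)=13, d(BK,N)=12
3. join BK+EJ (d=13, Q=-38) ⇒ BEJK; edges |BK|=6, |EJ|=7
  updated: d(BEJK,N)=6
4. join BEJK+N (d=6) ⇒ BEJKN; edges |BEJK|=3, |N|=3
final tree: (((B:-1/4,K:33/4):6,(E:-1/3,J:16/3):7):3,N:3)
total length: 32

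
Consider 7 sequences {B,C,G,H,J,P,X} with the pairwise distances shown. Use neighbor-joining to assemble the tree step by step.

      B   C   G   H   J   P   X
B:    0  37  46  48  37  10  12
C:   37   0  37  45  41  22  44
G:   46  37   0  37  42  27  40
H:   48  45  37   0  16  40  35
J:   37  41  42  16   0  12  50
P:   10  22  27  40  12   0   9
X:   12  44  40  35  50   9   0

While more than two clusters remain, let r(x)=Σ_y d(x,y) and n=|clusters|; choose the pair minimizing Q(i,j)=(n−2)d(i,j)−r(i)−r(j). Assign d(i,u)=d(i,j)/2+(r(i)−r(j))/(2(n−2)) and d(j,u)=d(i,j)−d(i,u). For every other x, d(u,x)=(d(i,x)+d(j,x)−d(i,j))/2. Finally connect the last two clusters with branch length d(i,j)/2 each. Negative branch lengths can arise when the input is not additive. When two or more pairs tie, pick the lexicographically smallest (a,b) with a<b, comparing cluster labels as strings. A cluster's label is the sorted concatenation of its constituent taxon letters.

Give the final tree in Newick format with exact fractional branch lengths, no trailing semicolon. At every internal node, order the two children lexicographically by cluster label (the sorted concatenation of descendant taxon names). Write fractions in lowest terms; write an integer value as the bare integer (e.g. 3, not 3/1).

iteration 1: select H,J (d=16, Q=-339); attach at lengths (103/10, 57/10); label the merged cluster HJ
  updated: d(B,HJ)=69/2, d(C,HJ)=35, d(G,HJ)=63/2, d(HJ,P)=18, d(HJ,X)=69/2
iteration 2: select B,X (d=12, Q=-231); attach at lengths (6, 6); label the merged cluster BX
  updated: d(BX,C)=69/2, d(BX,G)=37, d(BX,HJ)=57/2, d(BX,P)=7/2
iteration 3: select BX,P (d=7/2, Q=-327/2); attach at lengths (29/4, -15/4); label the merged cluster BPX
  updated: d(BPX,C)=53/2, d(BPX,G)=121/4, d(BPX,HJ)=43/2
iteration 4: select BPX,C (d=53/2, Q=-495/4); attach at lengths (131/16, 293/16); label the merged cluster BCPX
  updated: d(BCPX,G)=163/8, d(BCPX,HJ)=15
iteration 5: select BCPX,G (d=163/8, Q=-535/8); attach at lengths (31/16, 295/16); label the merged cluster BCGPX
  updated: d(BCGPX,HJ)=209/16
iteration 6: select BCGPX,HJ (d=209/16); attach at lengths (209/32, 209/32); label the merged cluster BCGHJPX
final tree: (((((B:6,X:6):29/4,P:-15/4):131/16,C:293/16):31/16,G:295/16):209/32,(H:103/10,J:57/10):209/32)
total length: 1463/16

(((((B:6,X:6):29/4,P:-15/4):131/16,C:293/16):31/16,G:295/16):209/32,(H:103/10,J:57/10):209/32)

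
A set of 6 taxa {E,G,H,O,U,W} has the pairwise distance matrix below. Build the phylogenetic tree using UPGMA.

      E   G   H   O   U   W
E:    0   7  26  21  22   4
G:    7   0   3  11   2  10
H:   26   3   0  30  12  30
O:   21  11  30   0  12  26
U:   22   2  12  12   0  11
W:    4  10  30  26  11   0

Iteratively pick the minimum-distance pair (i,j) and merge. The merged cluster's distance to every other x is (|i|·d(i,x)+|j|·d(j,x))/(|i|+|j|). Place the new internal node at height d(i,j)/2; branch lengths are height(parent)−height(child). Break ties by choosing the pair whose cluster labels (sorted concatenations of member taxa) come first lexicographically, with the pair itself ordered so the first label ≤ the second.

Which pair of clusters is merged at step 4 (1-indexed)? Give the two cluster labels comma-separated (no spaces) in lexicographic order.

iteration 1: select G,U (d=2); attach at lengths (1, 1); label the merged cluster GU
  updated: d(E,GU)=29/2, d(GU,H)=15/2, d(GU,O)=23/2, d(GU,W)=21/2
iteration 2: select E,W (d=4); attach at lengths (2, 2); label the merged cluster EW
  updated: d(EW,GU)=25/2, d(EW,H)=28, d(EW,O)=47/2
iteration 3: select GU,H (d=15/2); attach at lengths (11/4, 15/4); label the merged cluster GHU
  updated: d(EW,GHU)=53/3, d(GHU,O)=53/3
iteration 4: select EW,GHU (d=53/3); attach at lengths (41/6, 61/12); label the merged cluster EGHUW
  updated: d(EGHUW,O)=20
iteration 5: select EGHUW,O (d=20); attach at lengths (7/6, 10); label the merged cluster EGHOUW
final tree: (((E:2,W:2):41/6,((G:1,U:1):11/4,H:15/4):61/12):7/6,O:10)
total length: 427/12

EW,GHU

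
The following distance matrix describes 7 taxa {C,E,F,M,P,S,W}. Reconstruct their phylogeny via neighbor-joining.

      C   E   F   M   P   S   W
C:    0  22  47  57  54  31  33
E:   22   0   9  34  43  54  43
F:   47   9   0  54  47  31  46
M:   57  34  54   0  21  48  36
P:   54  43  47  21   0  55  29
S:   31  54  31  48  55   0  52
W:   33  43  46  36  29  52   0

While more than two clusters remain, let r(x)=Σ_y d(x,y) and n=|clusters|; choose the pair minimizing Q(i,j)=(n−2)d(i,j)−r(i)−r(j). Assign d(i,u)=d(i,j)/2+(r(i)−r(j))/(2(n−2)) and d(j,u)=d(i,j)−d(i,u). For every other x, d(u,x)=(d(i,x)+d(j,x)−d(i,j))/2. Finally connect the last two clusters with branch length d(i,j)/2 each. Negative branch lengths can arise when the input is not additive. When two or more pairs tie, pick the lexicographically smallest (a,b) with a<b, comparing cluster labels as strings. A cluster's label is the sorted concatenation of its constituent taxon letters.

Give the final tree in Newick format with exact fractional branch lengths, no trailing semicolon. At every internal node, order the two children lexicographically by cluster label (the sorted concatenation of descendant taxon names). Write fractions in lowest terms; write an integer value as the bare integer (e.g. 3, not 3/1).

iteration 1: select E,F (d=9, Q=-394); attach at lengths (8/5, 37/5); label the merged cluster EF
  updated: d(C,EF)=30, d(EF,M)=79/2, d(EF,P)=81/2, d(EF,S)=38, d(EF,W)=40
iteration 2: select M,P (d=21, Q=-317); attach at lengths (43/4, 41/4); label the merged cluster MP
  updated: d(C,MP)=45, d(EF,MP)=59/2, d(MP,S)=41, d(MP,W)=22
iteration 3: select MP,W (d=22, Q=-437/2); attach at lengths (113/12, 151/12); label the merged cluster MPW
  updated: d(C,MPW)=28, d(EF,MPW)=95/4, d(MPW,S)=71/2
iteration 4: select C,S (d=31, Q=-263/2); attach at lengths (93/8, 155/8); label the merged cluster CS
  updated: d(CS,EF)=37/2, d(CS,MPW)=65/4
iteration 5: select CS,EF (d=37/2, Q=-117/2); attach at lengths (11/2, 13); label the merged cluster CEFS
  updated: d(CEFS,MPW)=43/4
iteration 6: select CEFS,MPW (d=43/4); attach at lengths (43/8, 43/8); label the merged cluster CEFMPSW
final tree: (((C:93/8,S:155/8):11/2,(E:8/5,F:37/5):13):43/8,((M:43/4,P:41/4):113/12,W:151/12):43/8)
total length: 449/4

(((C:93/8,S:155/8):11/2,(E:8/5,F:37/5):13):43/8,((M:43/4,P:41/4):113/12,W:151/12):43/8)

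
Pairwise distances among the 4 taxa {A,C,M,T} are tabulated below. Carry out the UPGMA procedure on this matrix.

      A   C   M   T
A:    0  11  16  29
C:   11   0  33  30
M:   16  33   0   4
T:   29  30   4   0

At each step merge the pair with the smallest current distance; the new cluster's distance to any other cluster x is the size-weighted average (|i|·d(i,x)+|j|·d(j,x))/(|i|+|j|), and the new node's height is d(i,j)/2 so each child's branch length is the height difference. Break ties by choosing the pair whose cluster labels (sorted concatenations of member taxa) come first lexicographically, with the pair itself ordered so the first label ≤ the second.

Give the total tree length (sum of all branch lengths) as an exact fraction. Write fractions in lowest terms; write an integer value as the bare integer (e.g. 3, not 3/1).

69/2

1. join M+T (d=4) ⇒ MT; edges |M|=2, |T|=2
  updated: d(A,MT)=45/2, d(C,MT)=63/2
2. join A+C (d=11) ⇒ AC; edges |A|=11/2, |C|=11/2
  updated: d(AC,MT)=27
3. join AC+MT (d=27) ⇒ ACMT; edges |AC|=8, |MT|=23/2
final tree: ((A:11/2,C:11/2):8,(M:2,T:2):23/2)
total length: 69/2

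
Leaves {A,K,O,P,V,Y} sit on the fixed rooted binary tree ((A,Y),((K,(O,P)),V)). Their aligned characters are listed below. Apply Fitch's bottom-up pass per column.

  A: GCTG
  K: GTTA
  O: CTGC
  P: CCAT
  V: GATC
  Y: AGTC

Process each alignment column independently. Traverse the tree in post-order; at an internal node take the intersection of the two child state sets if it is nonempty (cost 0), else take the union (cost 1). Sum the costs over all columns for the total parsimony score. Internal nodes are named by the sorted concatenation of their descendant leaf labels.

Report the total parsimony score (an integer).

11

[col 0] AY: children A:{G}, Y:{A} ∪→ {A,G}; cost 1
[col 0] OP: children O:{C}, P:{C} ∩→ {C}; cost 0
[col 0] KOP: children K:{G}, OP:{C} ∪→ {C,G}; cost 1
[col 0] KOPV: children KOP:{C,G}, V:{G} ∩→ {G}; cost 0
[col 0] AKOPVY: children AY:{A,G}, KOPV:{G} ∩→ {G}; cost 0
[col 1] AY: children A:{C}, Y:{G} ∪→ {C,G}; cost 1
[col 1] OP: children O:{T}, P:{C} ∪→ {C,T}; cost 1
[col 1] KOP: children K:{T}, OP:{C,T} ∩→ {T}; cost 0
[col 1] KOPV: children KOP:{T}, V:{A} ∪→ {A,T}; cost 1
[col 1] AKOPVY: children AY:{C,G}, KOPV:{A,T} ∪→ {A,C,G,T}; cost 1
[col 2] AY: children A:{T}, Y:{T} ∩→ {T}; cost 0
[col 2] OP: children O:{G}, P:{A} ∪→ {A,G}; cost 1
[col 2] KOP: children K:{T}, OP:{A,G} ∪→ {A,G,T}; cost 1
[col 2] KOPV: children KOP:{A,G,T}, V:{T} ∩→ {T}; cost 0
[col 2] AKOPVY: children AY:{T}, KOPV:{T} ∩→ {T}; cost 0
[col 3] AY: children A:{G}, Y:{C} ∪→ {C,G}; cost 1
[col 3] OP: children O:{C}, P:{T} ∪→ {C,T}; cost 1
[col 3] KOP: children K:{A}, OP:{C,T} ∪→ {A,C,T}; cost 1
[col 3] KOPV: children KOP:{A,C,T}, V:{C} ∩→ {C}; cost 0
[col 3] AKOPVY: children AY:{C,G}, KOPV:{C} ∩→ {C}; cost 0
per-site changes: [2, 4, 2, 3]; total = 11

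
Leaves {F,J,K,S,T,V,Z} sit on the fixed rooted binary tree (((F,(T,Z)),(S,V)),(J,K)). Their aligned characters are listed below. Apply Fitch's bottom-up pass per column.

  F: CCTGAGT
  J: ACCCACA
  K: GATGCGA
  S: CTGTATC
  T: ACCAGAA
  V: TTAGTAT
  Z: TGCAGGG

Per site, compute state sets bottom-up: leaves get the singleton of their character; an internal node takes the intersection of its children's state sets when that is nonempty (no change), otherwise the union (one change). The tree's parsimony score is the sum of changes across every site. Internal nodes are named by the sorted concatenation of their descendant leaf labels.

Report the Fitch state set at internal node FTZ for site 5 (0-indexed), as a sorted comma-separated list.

site 0, node TZ: T={A} ∪ Z={T} → {A,T} (+1)
site 0, node FTZ: F={C} ∪ TZ={A,T} → {A,C,T} (+1)
site 0, node SV: S={C} ∪ V={T} → {C,T} (+1)
site 0, node FSTVZ: FTZ={A,C,T} ∩ SV={C,T} → {C,T} (+0)
site 0, node JK: J={A} ∪ K={G} → {A,G} (+1)
site 0, node FJKSTVZ: FSTVZ={C,T} ∪ JK={A,G} → {A,C,G,T} (+1)
site 1, node TZ: T={C} ∪ Z={G} → {C,G} (+1)
site 1, node FTZ: F={C} ∩ TZ={C,G} → {C} (+0)
site 1, node SV: S={T} ∩ V={T} → {T} (+0)
site 1, node FSTVZ: FTZ={C} ∪ SV={T} → {C,T} (+1)
site 1, node JK: J={C} ∪ K={A} → {A,C} (+1)
site 1, node FJKSTVZ: FSTVZ={C,T} ∩ JK={A,C} → {C} (+0)
site 2, node TZ: T={C} ∩ Z={C} → {C} (+0)
site 2, node FTZ: F={T} ∪ TZ={C} → {C,T} (+1)
site 2, node SV: S={G} ∪ V={A} → {A,G} (+1)
site 2, node FSTVZ: FTZ={C,T} ∪ SV={A,G} → {A,C,G,T} (+1)
site 2, node JK: J={C} ∪ K={T} → {C,T} (+1)
site 2, node FJKSTVZ: FSTVZ={A,C,G,T} ∩ JK={C,T} → {C,T} (+0)
site 3, node TZ: T={A} ∩ Z={A} → {A} (+0)
site 3, node FTZ: F={G} ∪ TZ={A} → {A,G} (+1)
site 3, node SV: S={T} ∪ V={G} → {G,T} (+1)
site 3, node FSTVZ: FTZ={A,G} ∩ SV={G,T} → {G} (+0)
site 3, node JK: J={C} ∪ K={G} → {C,G} (+1)
site 3, node FJKSTVZ: FSTVZ={G} ∩ JK={C,G} → {G} (+0)
site 4, node TZ: T={G} ∩ Z={G} → {G} (+0)
site 4, node FTZ: F={A} ∪ TZ={G} → {A,G} (+1)
site 4, node SV: S={A} ∪ V={T} → {A,T} (+1)
site 4, node FSTVZ: FTZ={A,G} ∩ SV={A,T} → {A} (+0)
site 4, node JK: J={A} ∪ K={C} → {A,C} (+1)
site 4, node FJKSTVZ: FSTVZ={A} ∩ JK={A,C} → {A} (+0)
site 5, node TZ: T={A} ∪ Z={G} → {A,G} (+1)
site 5, node FTZ: F={G} ∩ TZ={A,G} → {G} (+0)
site 5, node SV: S={T} ∪ V={A} → {A,T} (+1)
site 5, node FSTVZ: FTZ={G} ∪ SV={A,T} → {A,G,T} (+1)
site 5, node JK: J={C} ∪ K={G} → {C,G} (+1)
site 5, node FJKSTVZ: FSTVZ={A,G,T} ∩ JK={C,G} → {G} (+0)
site 6, node TZ: T={A} ∪ Z={G} → {A,G} (+1)
site 6, node FTZ: F={T} ∪ TZ={A,G} → {A,G,T} (+1)
site 6, node SV: S={C} ∪ V={T} → {C,T} (+1)
site 6, node FSTVZ: FTZ={A,G,T} ∩ SV={C,T} → {T} (+0)
site 6, node JK: J={A} ∩ K={A} → {A} (+0)
site 6, node FJKSTVZ: FSTVZ={T} ∪ JK={A} → {A,T} (+1)
per-site changes: [5, 3, 4, 3, 3, 4, 4]; total = 26

G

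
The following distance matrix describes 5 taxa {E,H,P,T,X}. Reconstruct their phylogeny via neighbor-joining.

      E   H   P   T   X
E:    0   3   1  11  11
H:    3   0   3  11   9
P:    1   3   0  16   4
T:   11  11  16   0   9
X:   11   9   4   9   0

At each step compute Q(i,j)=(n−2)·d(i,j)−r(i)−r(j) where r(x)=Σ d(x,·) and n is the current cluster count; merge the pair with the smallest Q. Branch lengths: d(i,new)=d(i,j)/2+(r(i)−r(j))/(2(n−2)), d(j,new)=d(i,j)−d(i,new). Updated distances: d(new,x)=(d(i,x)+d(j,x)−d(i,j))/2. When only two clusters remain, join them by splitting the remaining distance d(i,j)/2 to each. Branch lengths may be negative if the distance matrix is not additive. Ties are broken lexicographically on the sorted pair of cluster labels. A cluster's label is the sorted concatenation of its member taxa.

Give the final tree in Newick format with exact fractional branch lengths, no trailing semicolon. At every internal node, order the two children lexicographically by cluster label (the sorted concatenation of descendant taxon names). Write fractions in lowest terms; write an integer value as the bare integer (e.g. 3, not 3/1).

(((E:3/4,P:1/4):5/4,H:5/4):17/8,(T:41/6,X:13/6):17/8)

iteration 1: select T,X (d=9, Q=-53); attach at lengths (41/6, 13/6); label the merged cluster TX
  updated: d(E,TX)=13/2, d(H,TX)=11/2, d(P,TX)=11/2
iteration 2: select E,P (d=1, Q=-18); attach at lengths (3/4, 1/4); label the merged cluster EP
  updated: d(EP,H)=5/2, d(EP,TX)=11/2
iteration 3: select EP,H (d=5/2, Q=-27/2); attach at lengths (5/4, 5/4); label the merged cluster EHP
  updated: d(EHP,TX)=17/4
iteration 4: select EHP,TX (d=17/4); attach at lengths (17/8, 17/8); label the merged cluster EHPTX
final tree: (((E:3/4,P:1/4):5/4,H:5/4):17/8,(T:41/6,X:13/6):17/8)
total length: 67/4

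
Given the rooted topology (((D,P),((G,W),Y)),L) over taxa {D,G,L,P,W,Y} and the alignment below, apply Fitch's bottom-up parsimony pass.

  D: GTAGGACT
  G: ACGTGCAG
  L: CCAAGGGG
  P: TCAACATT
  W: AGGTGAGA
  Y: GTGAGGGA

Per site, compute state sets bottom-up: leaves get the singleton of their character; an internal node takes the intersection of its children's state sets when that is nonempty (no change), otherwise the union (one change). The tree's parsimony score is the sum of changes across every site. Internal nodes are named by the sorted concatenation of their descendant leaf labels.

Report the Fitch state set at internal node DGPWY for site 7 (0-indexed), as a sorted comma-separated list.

[col 0] DP: children D:{G}, P:{T} ∪→ {G,T}; cost 1
[col 0] GW: children G:{A}, W:{A} ∩→ {A}; cost 0
[col 0] GWY: children GW:{A}, Y:{G} ∪→ {A,G}; cost 1
[col 0] DGPWY: children DP:{G,T}, GWY:{A,G} ∩→ {G}; cost 0
[col 0] DGLPWY: children DGPWY:{G}, L:{C} ∪→ {C,G}; cost 1
[col 1] DP: children D:{T}, P:{C} ∪→ {C,T}; cost 1
[col 1] GW: children G:{C}, W:{G} ∪→ {C,G}; cost 1
[col 1] GWY: children GW:{C,G}, Y:{T} ∪→ {C,G,T}; cost 1
[col 1] DGPWY: children DP:{C,T}, GWY:{C,G,T} ∩→ {C,T}; cost 0
[col 1] DGLPWY: children DGPWY:{C,T}, L:{C} ∩→ {C}; cost 0
[col 2] DP: children D:{A}, P:{A} ∩→ {A}; cost 0
[col 2] GW: children G:{G}, W:{G} ∩→ {G}; cost 0
[col 2] GWY: children GW:{G}, Y:{G} ∩→ {G}; cost 0
[col 2] DGPWY: children DP:{A}, GWY:{G} ∪→ {A,G}; cost 1
[col 2] DGLPWY: children DGPWY:{A,G}, L:{A} ∩→ {A}; cost 0
[col 3] DP: children D:{G}, P:{A} ∪→ {A,G}; cost 1
[col 3] GW: children G:{T}, W:{T} ∩→ {T}; cost 0
[col 3] GWY: children GW:{T}, Y:{A} ∪→ {A,T}; cost 1
[col 3] DGPWY: children DP:{A,G}, GWY:{A,T} ∩→ {A}; cost 0
[col 3] DGLPWY: children DGPWY:{A}, L:{A} ∩→ {A}; cost 0
[col 4] DP: children D:{G}, P:{C} ∪→ {C,G}; cost 1
[col 4] GW: children G:{G}, W:{G} ∩→ {G}; cost 0
[col 4] GWY: children GW:{G}, Y:{G} ∩→ {G}; cost 0
[col 4] DGPWY: children DP:{C,G}, GWY:{G} ∩→ {G}; cost 0
[col 4] DGLPWY: children DGPWY:{G}, L:{G} ∩→ {G}; cost 0
[col 5] DP: children D:{A}, P:{A} ∩→ {A}; cost 0
[col 5] GW: children G:{C}, W:{A} ∪→ {A,C}; cost 1
[col 5] GWY: children GW:{A,C}, Y:{G} ∪→ {A,C,G}; cost 1
[col 5] DGPWY: children DP:{A}, GWY:{A,C,G} ∩→ {A}; cost 0
[col 5] DGLPWY: children DGPWY:{A}, L:{G} ∪→ {A,G}; cost 1
[col 6] DP: children D:{C}, P:{T} ∪→ {C,T}; cost 1
[col 6] GW: children G:{A}, W:{G} ∪→ {A,G}; cost 1
[col 6] GWY: children GW:{A,G}, Y:{G} ∩→ {G}; cost 0
[col 6] DGPWY: children DP:{C,T}, GWY:{G} ∪→ {C,G,T}; cost 1
[col 6] DGLPWY: children DGPWY:{C,G,T}, L:{G} ∩→ {G}; cost 0
[col 7] DP: children D:{T}, P:{T} ∩→ {T}; cost 0
[col 7] GW: children G:{G}, W:{A} ∪→ {A,G}; cost 1
[col 7] GWY: children GW:{A,G}, Y:{A} ∩→ {A}; cost 0
[col 7] DGPWY: children DP:{T}, GWY:{A} ∪→ {A,T}; cost 1
[col 7] DGLPWY: children DGPWY:{A,T}, L:{G} ∪→ {A,G,T}; cost 1
per-site changes: [3, 3, 1, 2, 1, 3, 3, 3]; total = 19

A,T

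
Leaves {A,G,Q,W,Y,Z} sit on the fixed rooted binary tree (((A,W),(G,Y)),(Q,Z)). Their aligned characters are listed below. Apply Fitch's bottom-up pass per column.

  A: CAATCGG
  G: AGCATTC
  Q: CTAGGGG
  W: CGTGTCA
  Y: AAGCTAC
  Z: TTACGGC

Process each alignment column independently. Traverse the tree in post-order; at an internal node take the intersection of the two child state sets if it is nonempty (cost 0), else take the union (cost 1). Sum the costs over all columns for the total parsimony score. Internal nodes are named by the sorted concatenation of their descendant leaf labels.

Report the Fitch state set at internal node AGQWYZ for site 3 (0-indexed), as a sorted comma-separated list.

C,G

[col 0] AW: children A:{C}, W:{C} ∩→ {C}; cost 0
[col 0] GY: children G:{A}, Y:{A} ∩→ {A}; cost 0
[col 0] AGWY: children AW:{C}, GY:{A} ∪→ {A,C}; cost 1
[col 0] QZ: children Q:{C}, Z:{T} ∪→ {C,T}; cost 1
[col 0] AGQWYZ: children AGWY:{A,C}, QZ:{C,T} ∩→ {C}; cost 0
[col 1] AW: children A:{A}, W:{G} ∪→ {A,G}; cost 1
[col 1] GY: children G:{G}, Y:{A} ∪→ {A,G}; cost 1
[col 1] AGWY: children AW:{A,G}, GY:{A,G} ∩→ {A,G}; cost 0
[col 1] QZ: children Q:{T}, Z:{T} ∩→ {T}; cost 0
[col 1] AGQWYZ: children AGWY:{A,G}, QZ:{T} ∪→ {A,G,T}; cost 1
[col 2] AW: children A:{A}, W:{T} ∪→ {A,T}; cost 1
[col 2] GY: children G:{C}, Y:{G} ∪→ {C,G}; cost 1
[col 2] AGWY: children AW:{A,T}, GY:{C,G} ∪→ {A,C,G,T}; cost 1
[col 2] QZ: children Q:{A}, Z:{A} ∩→ {A}; cost 0
[col 2] AGQWYZ: children AGWY:{A,C,G,T}, QZ:{A} ∩→ {A}; cost 0
[col 3] AW: children A:{T}, W:{G} ∪→ {G,T}; cost 1
[col 3] GY: children G:{A}, Y:{C} ∪→ {A,C}; cost 1
[col 3] AGWY: children AW:{G,T}, GY:{A,C} ∪→ {A,C,G,T}; cost 1
[col 3] QZ: children Q:{G}, Z:{C} ∪→ {C,G}; cost 1
[col 3] AGQWYZ: children AGWY:{A,C,G,T}, QZ:{C,G} ∩→ {C,G}; cost 0
[col 4] AW: children A:{C}, W:{T} ∪→ {C,T}; cost 1
[col 4] GY: children G:{T}, Y:{T} ∩→ {T}; cost 0
[col 4] AGWY: children AW:{C,T}, GY:{T} ∩→ {T}; cost 0
[col 4] QZ: children Q:{G}, Z:{G} ∩→ {G}; cost 0
[col 4] AGQWYZ: children AGWY:{T}, QZ:{G} ∪→ {G,T}; cost 1
[col 5] AW: children A:{G}, W:{C} ∪→ {C,G}; cost 1
[col 5] GY: children G:{T}, Y:{A} ∪→ {A,T}; cost 1
[col 5] AGWY: children AW:{C,G}, GY:{A,T} ∪→ {A,C,G,T}; cost 1
[col 5] QZ: children Q:{G}, Z:{G} ∩→ {G}; cost 0
[col 5] AGQWYZ: children AGWY:{A,C,G,T}, QZ:{G} ∩→ {G}; cost 0
[col 6] AW: children A:{G}, W:{A} ∪→ {A,G}; cost 1
[col 6] GY: children G:{C}, Y:{C} ∩→ {C}; cost 0
[col 6] AGWY: children AW:{A,G}, GY:{C} ∪→ {A,C,G}; cost 1
[col 6] QZ: children Q:{G}, Z:{C} ∪→ {C,G}; cost 1
[col 6] AGQWYZ: children AGWY:{A,C,G}, QZ:{C,G} ∩→ {C,G}; cost 0
per-site changes: [2, 3, 3, 4, 2, 3, 3]; total = 20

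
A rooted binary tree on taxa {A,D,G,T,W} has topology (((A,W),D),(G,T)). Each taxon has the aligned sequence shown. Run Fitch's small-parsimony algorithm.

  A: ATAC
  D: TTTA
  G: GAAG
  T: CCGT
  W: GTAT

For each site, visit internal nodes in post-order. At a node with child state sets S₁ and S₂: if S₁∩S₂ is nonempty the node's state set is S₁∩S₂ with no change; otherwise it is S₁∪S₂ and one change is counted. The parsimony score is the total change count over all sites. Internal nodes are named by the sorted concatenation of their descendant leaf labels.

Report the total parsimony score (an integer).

10

site 0, node AW: A={A} ∪ W={G} → {A,G} (+1)
site 0, node ADW: AW={A,G} ∪ D={T} → {A,G,T} (+1)
site 0, node GT: G={G} ∪ T={C} → {C,G} (+1)
site 0, node ADGTW: ADW={A,G,T} ∩ GT={C,G} → {G} (+0)
site 1, node AW: A={T} ∩ W={T} → {T} (+0)
site 1, node ADW: AW={T} ∩ D={T} → {T} (+0)
site 1, node GT: G={A} ∪ T={C} → {A,C} (+1)
site 1, node ADGTW: ADW={T} ∪ GT={A,C} → {A,C,T} (+1)
site 2, node AW: A={A} ∩ W={A} → {A} (+0)
site 2, node ADW: AW={A} ∪ D={T} → {A,T} (+1)
site 2, node GT: G={A} ∪ T={G} → {A,G} (+1)
site 2, node ADGTW: ADW={A,T} ∩ GT={A,G} → {A} (+0)
site 3, node AW: A={C} ∪ W={T} → {C,T} (+1)
site 3, node ADW: AW={C,T} ∪ D={A} → {A,C,T} (+1)
site 3, node GT: G={G} ∪ T={T} → {G,T} (+1)
site 3, node ADGTW: ADW={A,C,T} ∩ GT={G,T} → {T} (+0)
per-site changes: [3, 2, 2, 3]; total = 10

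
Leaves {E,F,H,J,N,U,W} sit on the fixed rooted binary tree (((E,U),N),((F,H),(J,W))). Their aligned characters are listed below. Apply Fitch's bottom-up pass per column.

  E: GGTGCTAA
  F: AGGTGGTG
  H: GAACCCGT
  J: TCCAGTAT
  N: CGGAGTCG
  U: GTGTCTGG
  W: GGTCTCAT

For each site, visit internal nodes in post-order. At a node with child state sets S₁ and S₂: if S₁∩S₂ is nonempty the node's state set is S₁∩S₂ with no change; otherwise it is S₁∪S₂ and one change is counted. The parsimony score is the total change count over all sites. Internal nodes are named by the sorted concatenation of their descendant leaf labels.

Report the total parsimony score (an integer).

EU@0: {G} ∩ {G} = {G} (intersection, +0)
ENU@0: {G} ∪ {C} = {C,G} (union, +1)
FH@0: {A} ∪ {G} = {A,G} (union, +1)
JW@0: {T} ∪ {G} = {G,T} (union, +1)
FHJW@0: {A,G} ∩ {G,T} = {G} (intersection, +0)
EFHJNUW@0: {C,G} ∩ {G} = {G} (intersection, +0)
EU@1: {G} ∪ {T} = {G,T} (union, +1)
ENU@1: {G,T} ∩ {G} = {G} (intersection, +0)
FH@1: {G} ∪ {A} = {A,G} (union, +1)
JW@1: {C} ∪ {G} = {C,G} (union, +1)
FHJW@1: {A,G} ∩ {C,G} = {G} (intersection, +0)
EFHJNUW@1: {G} ∩ {G} = {G} (intersection, +0)
EU@2: {T} ∪ {G} = {G,T} (union, +1)
ENU@2: {G,T} ∩ {G} = {G} (intersection, +0)
FH@2: {G} ∪ {A} = {A,G} (union, +1)
JW@2: {C} ∪ {T} = {C,T} (union, +1)
FHJW@2: {A,G} ∪ {C,T} = {A,C,G,T} (union, +1)
EFHJNUW@2: {G} ∩ {A,C,G,T} = {G} (intersection, +0)
EU@3: {G} ∪ {T} = {G,T} (union, +1)
ENU@3: {G,T} ∪ {A} = {A,G,T} (union, +1)
FH@3: {T} ∪ {C} = {C,T} (union, +1)
JW@3: {A} ∪ {C} = {A,C} (union, +1)
FHJW@3: {C,T} ∩ {A,C} = {C} (intersection, +0)
EFHJNUW@3: {A,G,T} ∪ {C} = {A,C,G,T} (union, +1)
EU@4: {C} ∩ {C} = {C} (intersection, +0)
ENU@4: {C} ∪ {G} = {C,G} (union, +1)
FH@4: {G} ∪ {C} = {C,G} (union, +1)
JW@4: {G} ∪ {T} = {G,T} (union, +1)
FHJW@4: {C,G} ∩ {G,T} = {G} (intersection, +0)
EFHJNUW@4: {C,G} ∩ {G} = {G} (intersection, +0)
EU@5: {T} ∩ {T} = {T} (intersection, +0)
ENU@5: {T} ∩ {T} = {T} (intersection, +0)
FH@5: {G} ∪ {C} = {C,G} (union, +1)
JW@5: {T} ∪ {C} = {C,T} (union, +1)
FHJW@5: {C,G} ∩ {C,T} = {C} (intersection, +0)
EFHJNUW@5: {T} ∪ {C} = {C,T} (union, +1)
EU@6: {A} ∪ {G} = {A,G} (union, +1)
ENU@6: {A,G} ∪ {C} = {A,C,G} (union, +1)
FH@6: {T} ∪ {G} = {G,T} (union, +1)
JW@6: {A} ∩ {A} = {A} (intersection, +0)
FHJW@6: {G,T} ∪ {A} = {A,G,T} (union, +1)
EFHJNUW@6: {A,C,G} ∩ {A,G,T} = {A,G} (intersection, +0)
EU@7: {A} ∪ {G} = {A,G} (union, +1)
ENU@7: {A,G} ∩ {G} = {G} (intersection, +0)
FH@7: {G} ∪ {T} = {G,T} (union, +1)
JW@7: {T} ∩ {T} = {T} (intersection, +0)
FHJW@7: {G,T} ∩ {T} = {T} (intersection, +0)
EFHJNUW@7: {G} ∪ {T} = {G,T} (union, +1)
per-site changes: [3, 3, 4, 5, 3, 3, 4, 3]; total = 28

28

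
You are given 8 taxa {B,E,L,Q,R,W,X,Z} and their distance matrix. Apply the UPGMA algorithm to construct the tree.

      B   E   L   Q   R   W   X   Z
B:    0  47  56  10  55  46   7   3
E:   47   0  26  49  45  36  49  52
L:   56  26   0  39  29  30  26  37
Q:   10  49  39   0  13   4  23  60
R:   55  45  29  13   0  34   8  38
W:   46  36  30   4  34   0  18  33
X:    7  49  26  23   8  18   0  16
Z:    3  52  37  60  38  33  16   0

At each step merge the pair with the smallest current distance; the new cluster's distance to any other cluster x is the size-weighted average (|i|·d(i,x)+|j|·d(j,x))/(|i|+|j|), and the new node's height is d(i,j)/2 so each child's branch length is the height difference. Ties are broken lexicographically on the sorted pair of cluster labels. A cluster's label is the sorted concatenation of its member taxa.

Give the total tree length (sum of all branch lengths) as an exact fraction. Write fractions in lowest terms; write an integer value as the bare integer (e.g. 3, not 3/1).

1429/16

step 1: merge (B,Z) at d=3; branch lengths B→3/2, Z→3/2; new cluster BZ
  updated: d(BZ,E)=99/2, d(BZ,L)=93/2, d(BZ,Q)=35, d(BZ,R)=93/2, d(BZ,W)=79/2, d(BZ,X)=23/2
step 2: merge (Q,W) at d=4; branch lengths Q→2, W→2; new cluster QW
  updated: d(BZ,QW)=149/4, d(E,QW)=85/2, d(L,QW)=69/2, d(QW,R)=47/2, d(QW,X)=41/2
step 3: merge (R,X) at d=8; branch lengths R→4, X→4; new cluster RX
  updated: d(BZ,RX)=29, d(E,RX)=47, d(L,RX)=55/2, d(QW,RX)=22
step 4: merge (QW,RX) at d=22; branch lengths QW→9, RX→7; new cluster QRWX
  updated: d(BZ,QRWX)=265/8, d(E,QRWX)=179/4, d(L,QRWX)=31
step 5: merge (E,L) at d=26; branch lengths E→13, L→13; new cluster EL
  updated: d(BZ,EL)=48, d(EL,QRWX)=303/8
step 6: merge (BZ,QRWX) at d=265/8; branch lengths BZ→241/16, QRWX→89/16; new cluster BQRWXZ
  updated: d(BQRWXZ,EL)=165/4
step 7: merge (BQRWXZ,EL) at d=165/4; branch lengths BQRWXZ→65/16, EL→61/8; new cluster BELQRWXZ
final tree: (((B:3/2,Z:3/2):241/16,((Q:2,W:2):9,(R:4,X:4):7):89/16):65/16,(E:13,L:13):61/8)
total length: 1429/16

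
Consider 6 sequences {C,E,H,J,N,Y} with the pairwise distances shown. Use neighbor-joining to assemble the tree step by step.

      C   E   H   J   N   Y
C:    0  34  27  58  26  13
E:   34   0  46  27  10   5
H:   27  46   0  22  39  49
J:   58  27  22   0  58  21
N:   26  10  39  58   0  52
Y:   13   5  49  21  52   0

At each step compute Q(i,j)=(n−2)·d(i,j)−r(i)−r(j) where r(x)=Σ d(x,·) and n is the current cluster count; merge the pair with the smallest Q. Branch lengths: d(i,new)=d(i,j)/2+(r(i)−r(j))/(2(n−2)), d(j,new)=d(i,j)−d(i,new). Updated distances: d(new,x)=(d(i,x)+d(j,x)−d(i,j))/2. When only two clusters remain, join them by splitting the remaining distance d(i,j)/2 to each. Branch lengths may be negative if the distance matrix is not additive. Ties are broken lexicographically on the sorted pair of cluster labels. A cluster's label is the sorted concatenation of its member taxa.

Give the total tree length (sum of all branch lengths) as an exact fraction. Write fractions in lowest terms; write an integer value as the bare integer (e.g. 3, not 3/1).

step 1: merge (H,J) at d=22, Q=-281; branch lengths H→85/8, J→91/8; new cluster HJ
  updated: d(C,HJ)=63/2, d(E,HJ)=51/2, d(HJ,N)=75/2, d(HJ,Y)=24
step 2: merge (E,N) at d=10, Q=-170; branch lengths E→-7/2, N→27/2; new cluster EN
  updated: d(C,EN)=25, d(EN,HJ)=53/2, d(EN,Y)=47/2
step 3: merge (C,Y) at d=13, Q=-104; branch lengths C→35/4, Y→17/4; new cluster CY
  updated: d(CY,EN)=71/4, d(CY,HJ)=85/4
step 4: merge (CY,EN) at d=71/4, Q=-131/2; branch lengths CY→25/4, EN→23/2; new cluster CENY
  updated: d(CENY,HJ)=15
step 5: merge (CENY,HJ) at d=15; branch lengths CENY→15/2, HJ→15/2; new cluster CEHJNY
final tree: (((C:35/4,Y:17/4):25/4,(E:-7/2,N:27/2):23/2):15/2,(H:85/8,J:91/8):15/2)
total length: 311/4

311/4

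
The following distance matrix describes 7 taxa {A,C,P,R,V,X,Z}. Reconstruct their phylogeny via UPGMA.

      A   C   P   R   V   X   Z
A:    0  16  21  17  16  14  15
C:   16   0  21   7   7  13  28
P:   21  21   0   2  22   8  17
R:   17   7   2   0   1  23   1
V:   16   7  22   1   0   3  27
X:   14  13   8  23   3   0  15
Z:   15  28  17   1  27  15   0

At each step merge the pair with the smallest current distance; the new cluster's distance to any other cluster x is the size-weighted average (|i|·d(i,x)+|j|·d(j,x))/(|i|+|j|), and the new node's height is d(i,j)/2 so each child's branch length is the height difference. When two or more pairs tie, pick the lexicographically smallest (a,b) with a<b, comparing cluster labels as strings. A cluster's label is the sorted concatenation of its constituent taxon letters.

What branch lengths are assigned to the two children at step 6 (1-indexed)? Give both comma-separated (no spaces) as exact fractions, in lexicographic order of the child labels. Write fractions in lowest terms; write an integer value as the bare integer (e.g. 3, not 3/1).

iteration 1: select R,V (d=1); attach at lengths (1/2, 1/2); label the merged cluster RV
  updated: d(A,RV)=33/2, d(C,RV)=7, d(P,RV)=12, d(RV,X)=13, d(RV,Z)=14
iteration 2: select C,RV (d=7); attach at lengths (7/2, 3); label the merged cluster CRV
  updated: d(A,CRV)=49/3, d(CRV,P)=15, d(CRV,X)=13, d(CRV,Z)=56/3
iteration 3: select P,X (d=8); attach at lengths (4, 4); label the merged cluster PX
  updated: d(A,PX)=35/2, d(CRV,PX)=14, d(PX,Z)=16
iteration 4: select CRV,PX (d=14); attach at lengths (7/2, 3); label the merged cluster CPRVX
  updated: d(A,CPRVX)=84/5, d(CPRVX,Z)=88/5
iteration 5: select A,Z (d=15); attach at lengths (15/2, 15/2); label the merged cluster AZ
  updated: d(AZ,CPRVX)=86/5
iteration 6: select AZ,CPRVX (d=86/5); attach at lengths (11/10, 8/5); label the merged cluster ACPRVXZ
final tree: ((A:15/2,Z:15/2):11/10,((C:7/2,(R:1/2,V:1/2):3):7/2,(P:4,X:4):3):8/5)
total length: 397/10

11/10,8/5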